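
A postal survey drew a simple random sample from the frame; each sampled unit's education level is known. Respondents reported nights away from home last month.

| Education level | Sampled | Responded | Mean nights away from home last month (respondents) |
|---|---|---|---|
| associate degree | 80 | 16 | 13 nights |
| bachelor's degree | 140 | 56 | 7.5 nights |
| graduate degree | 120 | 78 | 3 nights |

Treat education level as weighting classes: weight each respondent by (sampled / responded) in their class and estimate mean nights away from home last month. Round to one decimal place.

7.2

Class response rates: associate degree 16/80 = 20%, bachelor's degree 56/140 = 40%, graduate degree 78/120 = 65%.
Inverse-response-rate weighting restores each class to its sampled count, so class totals weight by n_sampled:
  associate degree: 80 × 13 = 1040
  bachelor's degree: 140 × 7.5 = 1050
  graduate degree: 120 × 3 = 360
Adjusted estimate = 2450 / 340 = 7.20588 → 7.2.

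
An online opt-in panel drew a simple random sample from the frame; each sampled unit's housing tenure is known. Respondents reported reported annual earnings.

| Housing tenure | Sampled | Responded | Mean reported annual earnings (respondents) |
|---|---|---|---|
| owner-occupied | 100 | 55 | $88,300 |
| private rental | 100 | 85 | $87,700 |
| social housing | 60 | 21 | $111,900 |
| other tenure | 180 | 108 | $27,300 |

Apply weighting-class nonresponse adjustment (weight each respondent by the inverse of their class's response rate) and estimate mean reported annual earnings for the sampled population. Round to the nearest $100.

$66,400

Class response rates: owner-occupied 55/100 = 55%, private rental 85/100 = 85%, social housing 21/60 = 35%, other tenure 108/180 = 60%.
With weight = n_sampled/n_responded per class, the weighted class total is n_sampled:
  owner-occupied: 100 × 88,300 = 8,830,000
  private rental: 100 × 87,700 = 8,770,000
  social housing: 60 × 111,900 = 6,714,000
  other tenure: 180 × 27,300 = 4,914,000
Adjusted estimate = 29,228,000 / 440 = 66427.3 → $66,400.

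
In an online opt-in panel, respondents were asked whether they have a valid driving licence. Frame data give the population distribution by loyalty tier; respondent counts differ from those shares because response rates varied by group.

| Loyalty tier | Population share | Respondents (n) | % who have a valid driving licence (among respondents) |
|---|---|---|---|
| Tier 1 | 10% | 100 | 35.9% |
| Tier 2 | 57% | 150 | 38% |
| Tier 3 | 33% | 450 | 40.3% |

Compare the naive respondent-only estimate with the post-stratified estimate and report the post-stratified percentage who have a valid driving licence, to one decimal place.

38.5%

Unadjusted (pooled respondent) estimate weights by respondent counts:
  (100/700)×35.9 + (150/700)×38 + (450/700)×40.3 = 39.1786%
Post-stratifying to population shares instead:
  0.1×35.9 + 0.57×38 + 0.33×40.3 = 38.549%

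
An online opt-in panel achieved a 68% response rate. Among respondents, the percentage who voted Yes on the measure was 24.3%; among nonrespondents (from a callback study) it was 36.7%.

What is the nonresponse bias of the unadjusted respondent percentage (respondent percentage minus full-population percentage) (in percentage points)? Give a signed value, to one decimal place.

Nonresponse fraction = 1 − 0.68 = 0.32.
Bias = (nonresponse fraction) × (respondent percentage − nonrespondent percentage)
     = 0.32 × (24.3 − 36.7) = 0.32 × -12.4 = -3.968.

-4.0 percentage points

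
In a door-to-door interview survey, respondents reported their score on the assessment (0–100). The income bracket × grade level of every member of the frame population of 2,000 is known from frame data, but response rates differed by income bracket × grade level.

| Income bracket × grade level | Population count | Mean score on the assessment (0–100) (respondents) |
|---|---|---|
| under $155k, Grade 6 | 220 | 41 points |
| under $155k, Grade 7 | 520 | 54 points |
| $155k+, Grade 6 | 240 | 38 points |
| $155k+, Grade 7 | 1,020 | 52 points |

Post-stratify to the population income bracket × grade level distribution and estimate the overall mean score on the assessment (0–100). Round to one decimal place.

Reweight to the known income bracket × grade level distribution:
  under $155k, Grade 6: (220/2,000) × 41 = 4.51
  under $155k, Grade 7: (520/2,000) × 54 = 14.04
  $155k+, Grade 6: (240/2,000) × 38 = 4.56
  $155k+, Grade 7: (1,020/2,000) × 52 = 26.52
Post-stratified estimate = 49.63 → 49.6.

49.6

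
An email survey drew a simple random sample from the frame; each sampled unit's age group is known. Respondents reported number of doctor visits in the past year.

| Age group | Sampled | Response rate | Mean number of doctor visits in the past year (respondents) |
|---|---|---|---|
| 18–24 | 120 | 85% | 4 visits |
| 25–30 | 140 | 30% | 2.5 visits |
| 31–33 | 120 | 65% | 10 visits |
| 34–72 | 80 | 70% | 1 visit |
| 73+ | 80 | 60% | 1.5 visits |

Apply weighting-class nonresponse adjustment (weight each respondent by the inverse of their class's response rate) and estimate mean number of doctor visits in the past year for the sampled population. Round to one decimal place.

Inverse-response-rate weighting restores each class to its sampled count, so class totals weight by n_sampled:
  18–24: 120 × 4 = 480
  25–30: 140 × 2.5 = 350
  31–33: 120 × 10 = 1200
  34–72: 80 × 1 = 80
  73+: 80 × 1.5 = 120
Adjusted estimate = 2230 / 540 = 4.12963 → 4.1.

4.1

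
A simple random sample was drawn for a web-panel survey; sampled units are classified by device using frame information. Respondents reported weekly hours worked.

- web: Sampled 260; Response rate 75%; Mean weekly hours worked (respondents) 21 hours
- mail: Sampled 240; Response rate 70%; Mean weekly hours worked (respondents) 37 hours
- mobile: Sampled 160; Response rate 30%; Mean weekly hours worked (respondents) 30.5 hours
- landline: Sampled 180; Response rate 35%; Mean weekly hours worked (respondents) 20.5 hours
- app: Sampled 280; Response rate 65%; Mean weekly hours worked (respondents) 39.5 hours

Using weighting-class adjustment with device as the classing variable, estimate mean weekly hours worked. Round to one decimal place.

Inverse-response-rate weighting restores each class to its sampled count, so class totals weight by n_sampled:
  web: 260 × 21 = 5460
  mail: 240 × 37 = 8880
  mobile: 160 × 30.5 = 4880
  landline: 180 × 20.5 = 3690
  app: 280 × 39.5 = 11,060
Adjusted estimate = 33,970 / 1,120 = 30.3304 → 30.3.

30.3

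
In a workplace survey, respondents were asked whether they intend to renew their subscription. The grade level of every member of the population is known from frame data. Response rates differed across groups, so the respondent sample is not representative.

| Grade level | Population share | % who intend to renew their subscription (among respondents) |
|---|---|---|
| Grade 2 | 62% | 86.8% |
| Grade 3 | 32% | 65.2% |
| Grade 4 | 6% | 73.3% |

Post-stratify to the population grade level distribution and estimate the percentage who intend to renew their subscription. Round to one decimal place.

Post-stratification weights by population share, not respondent share:
  Grade 2: 0.62 × 86.8 = 53.816
  Grade 3: 0.32 × 65.2 = 20.864
  Grade 4: 0.06 × 73.3 = 4.398
Post-stratified estimate = 79.078 → 79.1%.

79.1%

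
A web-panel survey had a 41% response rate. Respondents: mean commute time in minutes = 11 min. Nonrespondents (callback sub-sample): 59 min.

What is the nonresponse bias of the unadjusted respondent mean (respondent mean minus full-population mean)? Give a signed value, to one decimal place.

Nonresponse fraction = 1 − 0.41 = 0.59.
Bias = (nonresponse fraction) × (respondent mean − nonrespondent mean)
     = 0.59 × (11 − 59) = 0.59 × -48 = -28.32.

-28.3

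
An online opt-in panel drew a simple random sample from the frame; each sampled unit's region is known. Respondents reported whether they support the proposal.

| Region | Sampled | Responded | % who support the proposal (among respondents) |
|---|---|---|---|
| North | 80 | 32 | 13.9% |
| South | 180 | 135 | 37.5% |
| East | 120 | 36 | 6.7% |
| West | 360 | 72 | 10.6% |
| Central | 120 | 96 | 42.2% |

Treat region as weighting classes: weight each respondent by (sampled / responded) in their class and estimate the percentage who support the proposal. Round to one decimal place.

Class response rates: North 32/80 = 40%, South 135/180 = 75%, East 36/120 = 30%, West 72/360 = 20%, Central 96/120 = 80%.
Weighting each respondent by the inverse class response rate inflates each class back to its sampled size, so the class weight is n_sampled:
  North: 80 × 13.9 = 1112
  South: 180 × 37.5 = 6750
  East: 120 × 6.7 = 804
  West: 360 × 10.6 = 3816
  Central: 120 × 42.2 = 5064
Adjusted estimate = 17,546 / 860 = 20.4023 → 20.4%.

20.4%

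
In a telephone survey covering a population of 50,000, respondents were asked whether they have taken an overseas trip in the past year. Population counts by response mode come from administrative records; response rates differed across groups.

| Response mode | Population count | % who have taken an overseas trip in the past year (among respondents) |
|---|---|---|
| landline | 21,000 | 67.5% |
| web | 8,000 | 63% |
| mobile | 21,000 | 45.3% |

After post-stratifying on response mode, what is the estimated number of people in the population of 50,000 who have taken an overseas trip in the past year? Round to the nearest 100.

28,700

Each cell contributes its population count × the respondent rate:
  landline: 21,000 × 67.5% = 14,175
  web: 8,000 × 63% = 5040
  mobile: 21,000 × 45.3% = 9513
Estimated total = 28,728 → 28,700.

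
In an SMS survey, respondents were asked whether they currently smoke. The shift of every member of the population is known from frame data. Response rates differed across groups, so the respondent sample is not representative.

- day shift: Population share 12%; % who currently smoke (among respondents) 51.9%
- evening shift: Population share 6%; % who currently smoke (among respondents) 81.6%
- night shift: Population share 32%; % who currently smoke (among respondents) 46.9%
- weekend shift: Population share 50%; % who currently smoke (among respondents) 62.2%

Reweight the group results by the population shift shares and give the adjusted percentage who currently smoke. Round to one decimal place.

57.2%

Each cell contributes population-share × respondent value:
  day shift: 0.12 × 51.9 = 6.228
  evening shift: 0.06 × 81.6 = 4.896
  night shift: 0.32 × 46.9 = 15.008
  weekend shift: 0.5 × 62.2 = 31.1
Post-stratified estimate = 57.232 → 57.2%.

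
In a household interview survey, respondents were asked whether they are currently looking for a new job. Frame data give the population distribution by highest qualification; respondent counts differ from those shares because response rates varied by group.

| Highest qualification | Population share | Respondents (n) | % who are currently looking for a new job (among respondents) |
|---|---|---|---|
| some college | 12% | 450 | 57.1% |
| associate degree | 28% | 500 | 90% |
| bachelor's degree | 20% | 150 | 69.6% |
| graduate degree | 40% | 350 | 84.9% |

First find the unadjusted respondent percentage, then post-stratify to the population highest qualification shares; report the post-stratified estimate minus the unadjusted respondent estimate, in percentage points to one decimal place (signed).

+3.5 percentage points

Naive respondent-only estimate (weights = respondent counts):
  (450/1450)×57.1 + (500/1450)×90 + (150/1450)×69.6 + (350/1450)×84.9 = 76.4483%
Post-stratified estimate weights by population shares:
  0.12×57.1 + 0.28×90 + 0.2×69.6 + 0.4×84.9 = 79.932%
Difference = 79.932 − 76.4483 = 3.4837 pp.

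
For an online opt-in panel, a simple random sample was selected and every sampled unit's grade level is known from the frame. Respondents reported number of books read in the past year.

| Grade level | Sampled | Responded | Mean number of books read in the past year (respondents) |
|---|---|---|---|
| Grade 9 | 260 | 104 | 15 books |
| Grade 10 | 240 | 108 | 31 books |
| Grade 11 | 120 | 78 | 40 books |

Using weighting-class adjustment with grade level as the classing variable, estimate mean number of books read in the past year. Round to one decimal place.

26.0

Response rates by class: Grade 9 104/260 = 40%, Grade 10 108/240 = 45%, Grade 11 78/120 = 65%.
Inverse-response-rate weighting restores each class to its sampled count, so class totals weight by n_sampled:
  Grade 9: 260 × 15 = 3900
  Grade 10: 240 × 31 = 7440
  Grade 11: 120 × 40 = 4800
Adjusted estimate = 16,140 / 620 = 26.0323 → 26.0.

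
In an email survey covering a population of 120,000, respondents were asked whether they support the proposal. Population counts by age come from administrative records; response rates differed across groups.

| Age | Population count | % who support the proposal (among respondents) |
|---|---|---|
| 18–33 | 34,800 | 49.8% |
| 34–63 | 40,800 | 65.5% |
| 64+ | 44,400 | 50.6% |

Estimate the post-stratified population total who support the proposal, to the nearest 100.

66,500

Apply each group's respondent rate to its population count:
  18–33: 34,800 × 49.8% = 17330.4
  34–63: 40,800 × 65.5% = 26,724
  64+: 44,400 × 50.6% = 22466.4
Estimated total = 66520.8 → 66,500.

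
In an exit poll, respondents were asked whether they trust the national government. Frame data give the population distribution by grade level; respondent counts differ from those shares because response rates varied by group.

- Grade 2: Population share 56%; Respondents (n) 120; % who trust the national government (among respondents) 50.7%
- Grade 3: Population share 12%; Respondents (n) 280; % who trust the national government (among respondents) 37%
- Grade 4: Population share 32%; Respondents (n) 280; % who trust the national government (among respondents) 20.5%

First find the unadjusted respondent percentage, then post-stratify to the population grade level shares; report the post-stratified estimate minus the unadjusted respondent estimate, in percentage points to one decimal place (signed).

+6.8 percentage points

Unadjusted (pooled respondent) estimate weights by respondent counts:
  (120/680)×50.7 + (280/680)×37 + (280/680)×20.5 = 32.6235%
Post-stratified estimate weights by population shares:
  0.56×50.7 + 0.12×37 + 0.32×20.5 = 39.392%
Difference = 39.392 − 32.6235 = 6.7685 pp.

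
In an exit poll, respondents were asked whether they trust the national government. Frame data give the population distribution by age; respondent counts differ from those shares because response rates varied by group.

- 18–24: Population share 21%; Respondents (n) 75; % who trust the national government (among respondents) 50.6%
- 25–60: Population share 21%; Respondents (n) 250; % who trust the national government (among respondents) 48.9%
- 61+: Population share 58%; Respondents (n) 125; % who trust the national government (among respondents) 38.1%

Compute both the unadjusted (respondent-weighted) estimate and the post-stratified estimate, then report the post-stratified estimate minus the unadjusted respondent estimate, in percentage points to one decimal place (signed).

-3.2 percentage points

Unadjusted (pooled respondent) estimate weights by respondent counts:
  (75/450)×50.6 + (250/450)×48.9 + (125/450)×38.1 = 46.1833%
Post-stratifying to population shares instead:
  0.21×50.6 + 0.21×48.9 + 0.58×38.1 = 42.993%
Difference = 42.993 − 46.1833 = -3.1903 pp.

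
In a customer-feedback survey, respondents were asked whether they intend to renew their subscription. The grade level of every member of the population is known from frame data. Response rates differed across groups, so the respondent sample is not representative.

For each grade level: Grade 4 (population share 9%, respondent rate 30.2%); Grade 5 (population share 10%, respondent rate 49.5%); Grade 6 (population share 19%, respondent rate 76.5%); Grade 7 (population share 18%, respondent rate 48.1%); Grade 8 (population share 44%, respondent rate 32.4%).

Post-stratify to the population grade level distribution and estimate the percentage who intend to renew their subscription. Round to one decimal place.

45.1%

Weight each group's respondent value by its population share:
  Grade 4: 0.09 × 30.2 = 2.718
  Grade 5: 0.1 × 49.5 = 4.95
  Grade 6: 0.19 × 76.5 = 14.535
  Grade 7: 0.18 × 48.1 = 8.658
  Grade 8: 0.44 × 32.4 = 14.256
Post-stratified estimate = 45.117 → 45.1%.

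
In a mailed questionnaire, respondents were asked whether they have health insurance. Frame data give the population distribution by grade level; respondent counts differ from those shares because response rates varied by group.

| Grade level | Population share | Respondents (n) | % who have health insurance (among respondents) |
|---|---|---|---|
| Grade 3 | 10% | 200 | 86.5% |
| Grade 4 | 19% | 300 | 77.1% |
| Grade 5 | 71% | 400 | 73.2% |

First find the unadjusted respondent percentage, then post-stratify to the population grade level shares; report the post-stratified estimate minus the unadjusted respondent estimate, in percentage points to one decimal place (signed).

Without adjustment, the pooled respondent share is:
  (200/900)×86.5 + (300/900)×77.1 + (400/900)×73.2 = 77.4556%
Post-stratifying to population shares instead:
  0.1×86.5 + 0.19×77.1 + 0.71×73.2 = 75.271%
Difference = 75.271 − 77.4556 = -2.1846 pp.

-2.2 percentage points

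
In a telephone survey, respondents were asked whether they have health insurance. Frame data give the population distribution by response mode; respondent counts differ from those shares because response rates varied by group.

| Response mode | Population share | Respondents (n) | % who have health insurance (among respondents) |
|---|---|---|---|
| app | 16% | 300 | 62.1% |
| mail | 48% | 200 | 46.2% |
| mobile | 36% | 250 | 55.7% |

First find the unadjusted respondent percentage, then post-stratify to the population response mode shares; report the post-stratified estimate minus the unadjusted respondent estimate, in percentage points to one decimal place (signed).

-3.6 percentage points

Naive respondent-only estimate (weights = respondent counts):
  (300/750)×62.1 + (200/750)×46.2 + (250/750)×55.7 = 55.7267%
Post-stratified estimate weights by population shares:
  0.16×62.1 + 0.48×46.2 + 0.36×55.7 = 52.164%
Difference = 52.164 − 55.7267 = -3.5627 pp.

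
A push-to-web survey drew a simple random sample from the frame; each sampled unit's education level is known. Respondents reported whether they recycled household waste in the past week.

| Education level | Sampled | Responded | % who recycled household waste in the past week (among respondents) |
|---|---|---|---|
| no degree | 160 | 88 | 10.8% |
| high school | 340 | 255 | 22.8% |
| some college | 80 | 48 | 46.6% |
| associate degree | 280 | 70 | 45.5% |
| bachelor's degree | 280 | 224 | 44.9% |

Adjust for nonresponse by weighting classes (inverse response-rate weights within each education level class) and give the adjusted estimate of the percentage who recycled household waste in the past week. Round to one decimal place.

33.8%

Response rates by class: no degree 88/160 = 55%, high school 255/340 = 75%, some college 48/80 = 60%, associate degree 70/280 = 25%, bachelor's degree 224/280 = 80%.
With weight = n_sampled/n_responded per class, the weighted class total is n_sampled:
  no degree: 160 × 10.8 = 1728
  high school: 340 × 22.8 = 7752
  some college: 80 × 46.6 = 3728
  associate degree: 280 × 45.5 = 12,740
  bachelor's degree: 280 × 44.9 = 12,572
Adjusted estimate = 38,520 / 1,140 = 33.7895 → 33.8%.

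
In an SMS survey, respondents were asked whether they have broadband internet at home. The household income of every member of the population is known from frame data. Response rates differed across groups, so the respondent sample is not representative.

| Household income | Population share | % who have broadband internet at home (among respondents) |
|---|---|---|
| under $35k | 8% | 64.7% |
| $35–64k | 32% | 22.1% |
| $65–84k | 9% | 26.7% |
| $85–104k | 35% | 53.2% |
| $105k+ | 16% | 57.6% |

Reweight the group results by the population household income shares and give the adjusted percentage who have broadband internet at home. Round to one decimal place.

Reweight to the known household income distribution:
  under $35k: 0.08 × 64.7 = 5.176
  $35–64k: 0.32 × 22.1 = 7.072
  $65–84k: 0.09 × 26.7 = 2.403
  $85–104k: 0.35 × 53.2 = 18.62
  $105k+: 0.16 × 57.6 = 9.216
Post-stratified estimate = 42.487 → 42.5%.

42.5%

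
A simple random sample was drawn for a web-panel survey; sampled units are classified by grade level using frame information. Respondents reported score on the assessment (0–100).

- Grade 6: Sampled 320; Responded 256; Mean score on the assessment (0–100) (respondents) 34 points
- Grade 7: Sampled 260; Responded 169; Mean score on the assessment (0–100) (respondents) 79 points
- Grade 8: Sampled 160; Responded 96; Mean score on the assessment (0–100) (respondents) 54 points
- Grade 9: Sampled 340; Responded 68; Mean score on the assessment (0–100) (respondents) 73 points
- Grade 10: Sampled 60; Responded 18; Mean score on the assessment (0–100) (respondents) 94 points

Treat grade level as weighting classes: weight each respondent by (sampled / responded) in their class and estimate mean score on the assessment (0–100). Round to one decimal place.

61.9

Response rates by class: Grade 6 256/320 = 80%, Grade 7 169/260 = 65%, Grade 8 96/160 = 60%, Grade 9 68/340 = 20%, Grade 10 18/60 = 30%.
With weight = n_sampled/n_responded per class, the weighted class total is n_sampled:
  Grade 6: 320 × 34 = 10,880
  Grade 7: 260 × 79 = 20,540
  Grade 8: 160 × 54 = 8640
  Grade 9: 340 × 73 = 24,820
  Grade 10: 60 × 94 = 5640
Adjusted estimate = 70,520 / 1,140 = 61.8596 → 61.9.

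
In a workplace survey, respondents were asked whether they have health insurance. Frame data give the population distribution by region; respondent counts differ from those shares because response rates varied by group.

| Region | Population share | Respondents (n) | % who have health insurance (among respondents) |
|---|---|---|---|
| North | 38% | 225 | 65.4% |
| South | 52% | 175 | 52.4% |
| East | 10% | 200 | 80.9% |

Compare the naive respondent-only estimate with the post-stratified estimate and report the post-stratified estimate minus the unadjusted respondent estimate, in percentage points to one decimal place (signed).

-6.6 percentage points

Naive respondent-only estimate (weights = respondent counts):
  (225/600)×65.4 + (175/600)×52.4 + (200/600)×80.9 = 66.775%
Reweighting by population region shares:
  0.38×65.4 + 0.52×52.4 + 0.1×80.9 = 60.19%
Difference = 60.19 − 66.775 = -6.585 pp.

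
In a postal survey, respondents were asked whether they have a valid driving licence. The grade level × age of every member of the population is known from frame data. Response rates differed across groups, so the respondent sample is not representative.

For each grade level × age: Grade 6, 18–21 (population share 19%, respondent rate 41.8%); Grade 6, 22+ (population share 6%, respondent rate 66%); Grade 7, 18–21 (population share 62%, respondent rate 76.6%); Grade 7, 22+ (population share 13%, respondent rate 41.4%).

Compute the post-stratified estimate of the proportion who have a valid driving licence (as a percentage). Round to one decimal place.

64.8%

Weight each group's respondent value by its population share:
  Grade 6, 18–21: 0.19 × 41.8 = 7.942
  Grade 6, 22+: 0.06 × 66 = 3.96
  Grade 7, 18–21: 0.62 × 76.6 = 47.492
  Grade 7, 22+: 0.13 × 41.4 = 5.382
Post-stratified estimate = 64.776 → 64.8%.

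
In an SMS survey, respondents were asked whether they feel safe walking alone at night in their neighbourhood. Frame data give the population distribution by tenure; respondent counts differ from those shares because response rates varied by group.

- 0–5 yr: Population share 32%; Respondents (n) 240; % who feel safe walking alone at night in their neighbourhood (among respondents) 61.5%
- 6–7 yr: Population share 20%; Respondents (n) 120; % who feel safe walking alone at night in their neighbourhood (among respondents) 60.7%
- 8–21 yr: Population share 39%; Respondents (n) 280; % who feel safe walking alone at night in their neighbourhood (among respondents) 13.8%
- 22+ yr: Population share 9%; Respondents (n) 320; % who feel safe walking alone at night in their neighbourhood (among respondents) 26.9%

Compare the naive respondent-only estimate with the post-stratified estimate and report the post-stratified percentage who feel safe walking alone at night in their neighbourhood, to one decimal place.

Without adjustment, the pooled respondent share is:
  (240/960)×61.5 + (120/960)×60.7 + (280/960)×13.8 + (320/960)×26.9 = 35.9542%
Post-stratified estimate weights by population shares:
  0.32×61.5 + 0.2×60.7 + 0.39×13.8 + 0.09×26.9 = 39.623%

39.6%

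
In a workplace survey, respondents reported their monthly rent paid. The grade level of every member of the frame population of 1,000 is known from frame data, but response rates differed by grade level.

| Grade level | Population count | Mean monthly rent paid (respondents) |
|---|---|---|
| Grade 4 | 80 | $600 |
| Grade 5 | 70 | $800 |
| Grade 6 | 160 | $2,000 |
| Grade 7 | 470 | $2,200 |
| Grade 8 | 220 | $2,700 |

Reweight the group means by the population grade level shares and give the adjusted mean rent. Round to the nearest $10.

Weight each group's respondent value by its population share:
  Grade 4: (80/1,000) × 600 = 48
  Grade 5: (70/1,000) × 800 = 56
  Grade 6: (160/1,000) × 2000 = 320
  Grade 7: (470/1,000) × 2200 = 1034
  Grade 8: (220/1,000) × 2700 = 594
Post-stratified estimate = 2052 → $2,050.

$2,050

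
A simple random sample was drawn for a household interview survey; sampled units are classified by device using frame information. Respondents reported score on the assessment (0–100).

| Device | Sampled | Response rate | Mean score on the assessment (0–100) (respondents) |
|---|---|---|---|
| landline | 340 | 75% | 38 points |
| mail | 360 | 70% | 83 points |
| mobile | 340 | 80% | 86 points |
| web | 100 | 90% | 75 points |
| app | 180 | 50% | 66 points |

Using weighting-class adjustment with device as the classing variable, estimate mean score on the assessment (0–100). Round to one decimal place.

Inverse-response-rate weighting restores each class to its sampled count, so class totals weight by n_sampled:
  landline: 340 × 38 = 12,920
  mail: 360 × 83 = 29,880
  mobile: 340 × 86 = 29,240
  web: 100 × 75 = 7500
  app: 180 × 66 = 11,880
Adjusted estimate = 91,420 / 1,320 = 69.2576 → 69.3.

69.3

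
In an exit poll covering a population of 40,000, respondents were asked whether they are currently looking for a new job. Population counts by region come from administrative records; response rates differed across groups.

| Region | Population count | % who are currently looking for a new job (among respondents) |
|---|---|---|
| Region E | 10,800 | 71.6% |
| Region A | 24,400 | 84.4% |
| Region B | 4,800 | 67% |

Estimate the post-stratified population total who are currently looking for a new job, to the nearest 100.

31,500

Each cell contributes its population count × the respondent rate:
  Region E: 10,800 × 71.6% = 7732.8
  Region A: 24,400 × 84.4% = 20593.6
  Region B: 4,800 × 67% = 3216
Estimated total = 31542.4 → 31,500.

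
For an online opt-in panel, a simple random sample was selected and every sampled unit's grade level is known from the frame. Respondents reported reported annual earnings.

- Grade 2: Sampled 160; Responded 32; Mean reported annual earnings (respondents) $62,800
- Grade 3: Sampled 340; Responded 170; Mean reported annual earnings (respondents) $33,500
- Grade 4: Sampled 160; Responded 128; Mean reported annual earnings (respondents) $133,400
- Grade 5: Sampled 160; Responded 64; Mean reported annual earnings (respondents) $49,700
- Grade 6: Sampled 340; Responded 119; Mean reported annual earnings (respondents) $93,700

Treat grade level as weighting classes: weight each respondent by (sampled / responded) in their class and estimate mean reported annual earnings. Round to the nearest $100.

$71,200

Class response rates: Grade 2 32/160 = 20%, Grade 3 170/340 = 50%, Grade 4 128/160 = 80%, Grade 5 64/160 = 40%, Grade 6 119/340 = 35%.
Weighting each respondent by the inverse class response rate inflates each class back to its sampled size, so the class weight is n_sampled:
  Grade 2: 160 × 62,800 = 10,048,000
  Grade 3: 340 × 33,500 = 11,390,000
  Grade 4: 160 × 133,400 = 21,344,000
  Grade 5: 160 × 49,700 = 7,952,000
  Grade 6: 340 × 93,700 = 31,858,000
Adjusted estimate = 82,592,000 / 1,160 = 71,200 → $71,200.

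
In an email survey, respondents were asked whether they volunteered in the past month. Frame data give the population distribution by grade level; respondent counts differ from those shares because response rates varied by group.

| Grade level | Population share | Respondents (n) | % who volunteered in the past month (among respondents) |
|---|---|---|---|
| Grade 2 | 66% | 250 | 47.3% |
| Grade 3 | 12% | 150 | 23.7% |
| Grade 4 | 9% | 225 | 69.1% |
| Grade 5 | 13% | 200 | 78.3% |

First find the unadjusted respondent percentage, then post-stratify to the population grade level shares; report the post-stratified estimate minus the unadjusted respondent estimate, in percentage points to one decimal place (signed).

Unadjusted (pooled respondent) estimate weights by respondent counts:
  (250/825)×47.3 + (150/825)×23.7 + (225/825)×69.1 + (200/825)×78.3 = 56.4697%
Post-stratified estimate weights by population shares:
  0.66×47.3 + 0.12×23.7 + 0.09×69.1 + 0.13×78.3 = 50.46%
Difference = 50.46 − 56.4697 = -6.0097 pp.

-6.0 percentage points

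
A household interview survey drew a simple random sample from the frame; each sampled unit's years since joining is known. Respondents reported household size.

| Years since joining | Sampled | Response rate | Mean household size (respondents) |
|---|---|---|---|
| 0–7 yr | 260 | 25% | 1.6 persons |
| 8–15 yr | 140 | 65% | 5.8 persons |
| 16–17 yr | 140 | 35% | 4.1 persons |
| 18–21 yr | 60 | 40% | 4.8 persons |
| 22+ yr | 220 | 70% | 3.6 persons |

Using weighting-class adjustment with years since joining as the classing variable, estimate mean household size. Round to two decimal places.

With weight = n_sampled/n_responded per class, the weighted class total is n_sampled:
  0–7 yr: 260 × 1.6 = 416
  8–15 yr: 140 × 5.8 = 812
  16–17 yr: 140 × 4.1 = 574
  18–21 yr: 60 × 4.8 = 288
  22+ yr: 220 × 3.6 = 792
Adjusted estimate = 2882 / 820 = 3.51463 → 3.51.

3.51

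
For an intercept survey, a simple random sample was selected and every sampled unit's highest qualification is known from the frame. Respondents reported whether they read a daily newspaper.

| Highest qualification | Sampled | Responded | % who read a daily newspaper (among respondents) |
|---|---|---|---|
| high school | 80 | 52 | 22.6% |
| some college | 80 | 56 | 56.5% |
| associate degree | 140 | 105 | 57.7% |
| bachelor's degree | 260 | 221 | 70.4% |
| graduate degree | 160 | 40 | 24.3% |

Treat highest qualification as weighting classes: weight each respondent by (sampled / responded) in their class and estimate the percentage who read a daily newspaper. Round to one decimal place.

Response rates by class: high school 52/80 = 65%, some college 56/80 = 70%, associate degree 105/140 = 75%, bachelor's degree 221/260 = 85%, graduate degree 40/160 = 25%.
Inverse-response-rate weighting restores each class to its sampled count, so class totals weight by n_sampled:
  high school: 80 × 22.6 = 1808
  some college: 80 × 56.5 = 4520
  associate degree: 140 × 57.7 = 8078
  bachelor's degree: 260 × 70.4 = 18,304
  graduate degree: 160 × 24.3 = 3888
Adjusted estimate = 36,598 / 720 = 50.8306 → 50.8%.

50.8%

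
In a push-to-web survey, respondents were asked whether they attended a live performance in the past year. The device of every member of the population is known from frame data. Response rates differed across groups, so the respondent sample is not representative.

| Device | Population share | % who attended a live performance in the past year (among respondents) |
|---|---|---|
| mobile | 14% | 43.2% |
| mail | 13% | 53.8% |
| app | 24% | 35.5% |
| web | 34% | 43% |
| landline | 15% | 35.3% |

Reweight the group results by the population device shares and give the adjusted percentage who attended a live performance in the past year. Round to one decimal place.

41.5%

Each cell contributes population-share × respondent value:
  mobile: 0.14 × 43.2 = 6.048
  mail: 0.13 × 53.8 = 6.994
  app: 0.24 × 35.5 = 8.52
  web: 0.34 × 43 = 14.62
  landline: 0.15 × 35.3 = 5.295
Post-stratified estimate = 41.477 → 41.5%.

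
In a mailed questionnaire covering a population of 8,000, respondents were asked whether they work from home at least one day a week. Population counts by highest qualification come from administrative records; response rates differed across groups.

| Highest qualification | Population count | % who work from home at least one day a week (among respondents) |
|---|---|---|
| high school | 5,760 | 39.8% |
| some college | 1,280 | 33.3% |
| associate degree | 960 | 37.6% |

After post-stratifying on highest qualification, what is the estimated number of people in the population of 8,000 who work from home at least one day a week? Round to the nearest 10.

3,080

Each cell contributes its population count × the respondent rate:
  high school: 5,760 × 39.8% = 2292.48
  some college: 1,280 × 33.3% = 426.24
  associate degree: 960 × 37.6% = 360.96
Estimated total = 3079.68 → 3,080.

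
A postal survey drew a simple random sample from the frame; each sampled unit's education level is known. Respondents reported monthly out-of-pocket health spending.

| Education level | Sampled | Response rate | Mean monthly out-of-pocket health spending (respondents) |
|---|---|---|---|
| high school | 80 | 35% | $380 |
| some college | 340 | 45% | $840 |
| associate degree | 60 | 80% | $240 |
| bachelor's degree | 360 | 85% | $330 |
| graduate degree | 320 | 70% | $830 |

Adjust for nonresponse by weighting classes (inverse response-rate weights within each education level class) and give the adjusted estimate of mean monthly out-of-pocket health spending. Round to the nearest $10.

Inverse-response-rate weighting restores each class to its sampled count, so class totals weight by n_sampled:
  high school: 80 × 380 = 30,400
  some college: 340 × 840 = 285,600
  associate degree: 60 × 240 = 14,400
  bachelor's degree: 360 × 330 = 118,800
  graduate degree: 320 × 830 = 265,600
Adjusted estimate = 714,800 / 1,160 = 616.207 → $620.

$620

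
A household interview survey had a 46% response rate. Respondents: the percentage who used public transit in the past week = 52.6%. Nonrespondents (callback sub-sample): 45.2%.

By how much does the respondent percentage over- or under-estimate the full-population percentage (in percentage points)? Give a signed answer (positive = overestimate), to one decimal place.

Nonresponse fraction = 1 − 0.46 = 0.54.
Bias = (nonresponse fraction) × (respondent percentage − nonrespondent percentage)
     = 0.54 × (52.6 − 45.2) = 0.54 × 7.4 = 3.996.

+4.0 percentage points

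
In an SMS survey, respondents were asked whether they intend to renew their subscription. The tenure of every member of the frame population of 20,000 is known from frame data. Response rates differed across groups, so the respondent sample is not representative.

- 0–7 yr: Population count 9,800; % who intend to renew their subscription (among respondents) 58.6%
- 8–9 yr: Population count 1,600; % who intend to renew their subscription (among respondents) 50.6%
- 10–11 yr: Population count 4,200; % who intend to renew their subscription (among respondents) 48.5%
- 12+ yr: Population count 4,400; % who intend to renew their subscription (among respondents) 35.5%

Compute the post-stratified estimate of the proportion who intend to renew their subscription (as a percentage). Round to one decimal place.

50.8%

Weight each group's respondent value by its population share:
  0–7 yr: (9,800/20,000) × 58.6 = 28.714
  8–9 yr: (1,600/20,000) × 50.6 = 4.048
  10–11 yr: (4,200/20,000) × 48.5 = 10.185
  12+ yr: (4,400/20,000) × 35.5 = 7.81
Post-stratified estimate = 50.757 → 50.8%.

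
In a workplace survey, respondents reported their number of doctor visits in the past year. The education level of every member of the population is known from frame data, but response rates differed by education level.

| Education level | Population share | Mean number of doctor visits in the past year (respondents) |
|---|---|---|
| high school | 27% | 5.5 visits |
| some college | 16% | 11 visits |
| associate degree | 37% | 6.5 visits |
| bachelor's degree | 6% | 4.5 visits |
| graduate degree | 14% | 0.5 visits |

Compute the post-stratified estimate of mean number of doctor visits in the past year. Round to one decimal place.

6.0

Reweight to the known education level distribution:
  high school: 0.27 × 5.5 = 1.485
  some college: 0.16 × 11 = 1.76
  associate degree: 0.37 × 6.5 = 2.405
  bachelor's degree: 0.06 × 4.5 = 0.27
  graduate degree: 0.14 × 0.5 = 0.07
Post-stratified estimate = 5.99 → 6.0.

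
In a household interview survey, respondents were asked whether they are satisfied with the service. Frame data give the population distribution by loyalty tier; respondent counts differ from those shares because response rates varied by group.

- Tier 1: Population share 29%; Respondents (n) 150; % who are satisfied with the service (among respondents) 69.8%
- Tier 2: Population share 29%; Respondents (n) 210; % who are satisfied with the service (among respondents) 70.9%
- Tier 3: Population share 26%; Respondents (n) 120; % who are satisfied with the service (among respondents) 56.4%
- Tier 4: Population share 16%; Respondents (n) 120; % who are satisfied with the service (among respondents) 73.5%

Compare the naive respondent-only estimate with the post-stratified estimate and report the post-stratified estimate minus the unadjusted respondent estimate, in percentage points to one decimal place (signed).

Without adjustment, the pooled respondent share is:
  (150/600)×69.8 + (210/600)×70.9 + (120/600)×56.4 + (120/600)×73.5 = 68.245%
Post-stratified estimate weights by population shares:
  0.29×69.8 + 0.29×70.9 + 0.26×56.4 + 0.16×73.5 = 67.227%
Difference = 67.227 − 68.245 = -1.018 pp.

-1.0 percentage points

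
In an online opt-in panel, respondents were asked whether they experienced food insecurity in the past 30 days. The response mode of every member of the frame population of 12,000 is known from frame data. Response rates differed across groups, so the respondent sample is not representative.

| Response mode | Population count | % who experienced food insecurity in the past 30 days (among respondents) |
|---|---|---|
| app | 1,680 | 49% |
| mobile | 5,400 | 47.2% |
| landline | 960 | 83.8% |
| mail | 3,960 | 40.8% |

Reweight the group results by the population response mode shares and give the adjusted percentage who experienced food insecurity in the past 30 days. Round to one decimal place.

48.3%

Post-stratification weights by population share, not respondent share:
  app: (1,680/12,000) × 49 = 6.86
  mobile: (5,400/12,000) × 47.2 = 21.24
  landline: (960/12,000) × 83.8 = 6.704
  mail: (3,960/12,000) × 40.8 = 13.464
Post-stratified estimate = 48.268 → 48.3%.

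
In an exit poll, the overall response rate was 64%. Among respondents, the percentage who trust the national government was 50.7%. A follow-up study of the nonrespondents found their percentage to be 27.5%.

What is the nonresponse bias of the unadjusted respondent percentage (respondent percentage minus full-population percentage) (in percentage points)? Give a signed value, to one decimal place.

Nonresponse fraction = 1 − 0.64 = 0.36.
Bias = (nonresponse fraction) × (respondent percentage − nonrespondent percentage)
     = 0.36 × (50.7 − 27.5) = 0.36 × 23.2 = 8.352.

+8.4 percentage points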